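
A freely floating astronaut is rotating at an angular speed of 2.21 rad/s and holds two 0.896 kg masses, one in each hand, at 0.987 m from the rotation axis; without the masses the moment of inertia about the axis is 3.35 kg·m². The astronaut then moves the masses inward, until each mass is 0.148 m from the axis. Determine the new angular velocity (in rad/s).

ω₂ ≈ 3.32 rad/s

With no external torque about the axis, L is conserved: I₁ω₁ = I₂ω₂.
I₁ = 3.35 + 2(0.896)(0.987)² = 5.096 kg·m²; I₂ = 3.35 + 2(0.896)(0.148)² = 3.389 kg·m².
ω₂ = I₁ω₁ / I₂ = (5.096)(2.21 rad/s) / (3.389) = 3.323 rad/s.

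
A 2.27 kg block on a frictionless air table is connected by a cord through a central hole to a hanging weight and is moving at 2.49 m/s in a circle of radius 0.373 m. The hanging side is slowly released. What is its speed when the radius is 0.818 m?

v₂ ≈ 1.14 m/s

The only horizontal force on the mass is along the cord (radial), so it exerts no torque about the hole and angular momentum m v r is conserved.
v₂ = v₁ r₁ / r₂ = (2.49)(0.373) / (0.818) = 1.135 m/s.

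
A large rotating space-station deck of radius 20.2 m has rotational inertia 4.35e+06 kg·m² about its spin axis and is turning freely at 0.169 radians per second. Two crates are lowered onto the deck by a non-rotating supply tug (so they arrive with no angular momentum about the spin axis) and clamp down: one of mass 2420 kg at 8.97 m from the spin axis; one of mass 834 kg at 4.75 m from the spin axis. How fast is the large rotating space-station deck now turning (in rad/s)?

No external torque acts about the spin axis; L_before = L_after.
Added inertia Σmr² = (2420)(8.97)² + (834)(4.75)² = 2.135e+05 kg·m²; I_f = 4.350e+06 + 2.135e+05 = 4.564e+06 kg·m².
ω_f = I_p ω_i / I_f = (4.350e+06)(0.169) / 4.564e+06 = 0.1611 rad/s.

ω_f ≈ 0.161 rad/s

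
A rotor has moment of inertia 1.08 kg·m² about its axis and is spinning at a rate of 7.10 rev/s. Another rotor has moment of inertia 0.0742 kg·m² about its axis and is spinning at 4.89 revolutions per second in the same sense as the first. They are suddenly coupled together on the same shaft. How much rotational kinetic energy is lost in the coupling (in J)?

The coupling torques are internal; angular momentum about the shared axis is conserved.
Taking A's sense as positive: L = (1.080)(7.10) + (0.07420)(4.89) = 8.031 kg·m²·rev/s.
Combined I = 1.080 + 0.07420 = 1.154 kg·m².
ω_f = L / I = 8.031 / 1.154 = 6.958 rev/s.
KE_i = ½ΣIω² = 1110 J; KE_f = ½(1.154)(43.72)² = 1103 J.

ΔKE lost ≈ 6.69 J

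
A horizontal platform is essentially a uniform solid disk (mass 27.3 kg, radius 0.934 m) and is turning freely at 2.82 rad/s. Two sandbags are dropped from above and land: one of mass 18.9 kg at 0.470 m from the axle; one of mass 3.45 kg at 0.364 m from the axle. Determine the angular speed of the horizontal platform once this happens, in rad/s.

The added mass arrives with no angular momentum about the axle, and any external torque about the axle is negligible, so the system's angular momentum is conserved.
I_p = ½(27.3)(0.934)² = 11.91 kg·m².
Added inertia Σmr² = (18.9)(0.470)² + (3.45)(0.364)² = 4.632 kg·m²; I_f = 11.91 + 4.632 = 16.54 kg·m².
ω_f = I_p ω_i / I_f = (11.91)(2.82) / 16.54 = 2.030 rad/s.

ω_f ≈ 2.03 rad/s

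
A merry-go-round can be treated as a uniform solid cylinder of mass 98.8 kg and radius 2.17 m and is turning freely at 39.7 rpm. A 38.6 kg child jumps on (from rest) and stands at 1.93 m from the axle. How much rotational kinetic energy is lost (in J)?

No external torque acts about the axle; L_before = L_after.
I_p = ½(98.8)(2.17)² = 232.6 kg·m².
Added inertia Σmr² = (38.6)(1.93)² = 143.8 kg·m²; I_f = 232.6 + 143.8 = 376.4 kg·m².
ω_f = I_p ω_i / I_f = (232.6)(39.7) / 376.4 = 24.54 rpm.
KE_i = ½(232.6)(4.157 rad/s)² = 2010 J; KE_f = ½(376.4)(2.569)² = 1242 J.

energy lost ≈ 768 J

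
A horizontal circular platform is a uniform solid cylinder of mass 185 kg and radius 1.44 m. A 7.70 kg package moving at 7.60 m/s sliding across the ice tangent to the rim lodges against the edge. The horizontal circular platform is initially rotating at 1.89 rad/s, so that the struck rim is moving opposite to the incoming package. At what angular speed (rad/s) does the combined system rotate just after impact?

The axle reaction passes through the central axle and exerts no torque about it; angular momentum about the central axle is conserved through the impact.
I_p = ½(185)(1.44)² = 191.8 kg·m². Taking the sense of the package's angular momentum as positive, L_{package} = m v R = (7.70)(7.60)(1.44) = 84.27 kg·m²/s.
L_i = −I_p ω_p + m v R = −(191.8)(1.89) + 84.27 = -278.2 kg·m²/s.
After sticking, I_f = I_p + m R² = 191.8 + (7.70)(1.44)² = 207.8 kg·m².
ω_f = L_i / I_f = -278.2 / 207.8 = -1.339 rad/s.

|ω_f| ≈ 1.34 rad/s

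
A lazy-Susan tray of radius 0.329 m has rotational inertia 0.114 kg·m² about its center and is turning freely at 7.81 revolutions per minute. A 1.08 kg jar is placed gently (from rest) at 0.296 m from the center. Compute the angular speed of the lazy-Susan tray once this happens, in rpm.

ω_f ≈ 4.27 rpm

No external torque acts about the center; L_before = L_after.
Added inertia Σmr² = (1.08)(0.296)² = 0.09463 kg·m²; I_f = 0.1140 + 0.09463 = 0.2086 kg·m².
ω_f = I_p ω_i / I_f = (0.1140)(7.81) / 0.2086 = 4.268 rpm.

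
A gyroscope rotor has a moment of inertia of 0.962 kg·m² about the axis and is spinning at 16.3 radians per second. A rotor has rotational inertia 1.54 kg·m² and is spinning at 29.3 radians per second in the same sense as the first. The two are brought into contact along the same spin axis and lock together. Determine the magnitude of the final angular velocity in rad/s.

|ω_f| ≈ 24.3 rad/s

No external torque acts about the common axis, so total angular momentum is conserved.
Taking A's sense as positive: L = (0.9620)(16.3) + (1.540)(29.3) = 60.80 kg·m²·rad/s.
Combined I = 0.9620 + 1.540 = 2.502 kg·m².
ω_f = L / I = 60.80 / 2.502 = 24.30 rad/s.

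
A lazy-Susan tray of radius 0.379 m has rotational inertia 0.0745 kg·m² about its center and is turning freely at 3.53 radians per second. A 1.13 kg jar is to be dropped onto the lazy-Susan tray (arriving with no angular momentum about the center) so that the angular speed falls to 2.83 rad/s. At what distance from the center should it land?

No external torque acts about the center; L_before = L_after.
I_p ω_i = (I_p + m r²) ω_f ⇒ m r² = I_p(ω_i/ω_f − 1) = 0.07450(3.53/2.83 − 1) = 0.01843 kg·m².
r = √(0.01843/1.13) = 0.1277 m.

r ≈ 0.128 m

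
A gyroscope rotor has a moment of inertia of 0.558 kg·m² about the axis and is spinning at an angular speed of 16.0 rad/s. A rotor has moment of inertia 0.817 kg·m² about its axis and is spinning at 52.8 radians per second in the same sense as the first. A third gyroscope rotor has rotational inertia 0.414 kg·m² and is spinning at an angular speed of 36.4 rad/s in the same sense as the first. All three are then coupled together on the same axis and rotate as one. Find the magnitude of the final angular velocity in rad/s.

The coupling torques are internal; angular momentum about the shared axis is conserved.
Taking A's sense as positive: L = (0.5580)(16.0) + (0.8170)(52.8) + (0.4140)(36.4) = 67.14 kg·m²·rad/s.
Combined I = 0.5580 + 0.8170 + 0.4140 = 1.789 kg·m².
ω_f = L / I = 67.14 / 1.789 = 37.53 rad/s.

|ω_f| ≈ 37.5 rad/s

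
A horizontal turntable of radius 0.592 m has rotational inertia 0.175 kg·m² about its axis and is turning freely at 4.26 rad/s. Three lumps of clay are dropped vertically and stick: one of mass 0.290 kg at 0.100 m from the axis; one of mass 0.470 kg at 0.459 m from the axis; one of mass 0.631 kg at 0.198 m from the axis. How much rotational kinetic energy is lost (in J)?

energy lost ≈ 0.667 J

The added mass arrives with no angular momentum about the axis, and any external torque about the axis is negligible, so the system's angular momentum is conserved.
Added inertia Σmr² = (0.290)(0.100)² + (0.470)(0.459)² + (0.631)(0.198)² = 0.1267 kg·m²; I_f = 0.1750 + 0.1267 = 0.3017 kg·m².
ω_f = I_p ω_i / I_f = (0.1750)(4.26) / 0.3017 = 2.471 rad/s.
KE_i = ½(0.1750)(4.260 rad/s)² = 1.588 J; KE_f = ½(0.3017)(2.471)² = 0.9212 J.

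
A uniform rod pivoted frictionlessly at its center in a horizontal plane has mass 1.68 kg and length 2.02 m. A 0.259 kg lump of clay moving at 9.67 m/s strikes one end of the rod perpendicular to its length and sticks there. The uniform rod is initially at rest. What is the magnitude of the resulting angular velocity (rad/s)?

The axle reaction passes through the pivot and exerts no torque about it; angular momentum about the pivot is conserved through the impact.
I_p = (1/12)(1.68)(2.02)² = 0.5713 kg·m². Taking the sense of the lump of clay's angular momentum as positive, L_{lump} = m v R = (0.259)(9.67)(2.02/2) = 2.530 kg·m²/s.
L_i = 0 + 2.530 = 2.530 kg·m²/s.
After sticking, I_f = I_p + m R² = 0.5713 + (0.259)(2.02/2)² = 0.8355 kg·m².
ω_f = L_i / I_f = 2.530 / 0.8355 = 3.028 rad/s.

|ω_f| ≈ 3.03 rad/s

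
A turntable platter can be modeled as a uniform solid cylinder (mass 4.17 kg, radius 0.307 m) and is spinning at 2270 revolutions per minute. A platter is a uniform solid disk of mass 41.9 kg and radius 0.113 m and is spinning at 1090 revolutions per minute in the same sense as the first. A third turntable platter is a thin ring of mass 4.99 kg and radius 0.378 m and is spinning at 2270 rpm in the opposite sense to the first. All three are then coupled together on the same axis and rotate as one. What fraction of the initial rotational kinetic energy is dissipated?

The coupling torques are internal; angular momentum about the shared axis is conserved.
Moments of inertia: I_A = ½(4.17)(0.307)² = 0.1965 kg·m²; I_B = ½(41.9)(0.113)² = 0.2675 kg·m²; I_C = (4.99)(0.378)² = 0.7130 kg·m².
Taking A's sense as positive: L = (0.1965)(2270) + (0.2675)(1090) − (0.7130)(2270) = -880.8 kg·m²·rpm.
Combined I = 0.1965 + 0.2675 + 0.7130 = 1.177 kg·m².
ω_f = L / I = -880.8 / 1.177 = -748.4 rpm.
KE_i = ½ΣIω² = 27440 J; KE_f = ½(1.177)(78.37)² = 3614 J.
Fraction dissipated = (KE_i − KE_f)/KE_i = 0.8683.

fraction ≈ 0.868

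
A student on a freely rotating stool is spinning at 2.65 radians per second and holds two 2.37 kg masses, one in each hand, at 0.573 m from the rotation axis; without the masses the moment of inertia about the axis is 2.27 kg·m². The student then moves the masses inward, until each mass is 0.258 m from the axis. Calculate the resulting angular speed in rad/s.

ω₂ ≈ 3.92 rad/s

Angular momentum about the spin axis is conserved since the torque about it is zero.
I₁ = 2.27 + 2(2.37)(0.573)² = 3.826 kg·m²; I₂ = 2.27 + 2(2.37)(0.258)² = 2.586 kg·m².
ω₂ = I₁ω₁ / I₂ = (3.826)(2.65 rad/s) / (2.586) = 3.922 rad/s.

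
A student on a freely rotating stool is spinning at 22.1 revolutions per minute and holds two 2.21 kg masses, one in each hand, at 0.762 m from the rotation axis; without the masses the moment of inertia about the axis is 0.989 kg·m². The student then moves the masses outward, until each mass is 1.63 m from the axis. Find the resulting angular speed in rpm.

ω₂ ≈ 6.17 rpm

No external torque acts about the spin axis, so angular momentum is conserved.
I₁ = 0.989 + 2(2.21)(0.762)² = 3.555 kg·m²; I₂ = 0.989 + 2(2.21)(1.63)² = 12.73 kg·m².
ω₂ = I₁ω₁ / I₂ = (3.555)(22.1 rpm) / (12.73) = 6.171 rpm.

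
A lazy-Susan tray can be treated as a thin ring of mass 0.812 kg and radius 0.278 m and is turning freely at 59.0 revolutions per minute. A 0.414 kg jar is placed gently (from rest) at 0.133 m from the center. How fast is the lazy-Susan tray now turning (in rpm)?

ω_f ≈ 52.8 rpm

The added mass arrives with no angular momentum about the center, and any external torque about the center is negligible, so the system's angular momentum is conserved.
I_p = (0.812)(0.278)² = 0.06275 kg·m².
Added inertia Σmr² = (0.414)(0.133)² = 0.007323 kg·m²; I_f = 0.06275 + 0.007323 = 0.07008 kg·m².
ω_f = I_p ω_i / I_f = (0.06275)(59.0) / 0.07008 = 52.83 rpm.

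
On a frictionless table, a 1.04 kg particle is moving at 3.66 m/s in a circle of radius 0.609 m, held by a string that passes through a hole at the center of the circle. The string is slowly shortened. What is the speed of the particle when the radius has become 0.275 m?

v₂ ≈ 8.11 m/s

Central (radial) force ⇒ zero torque about the center ⇒ m v r is constant.
v₂ = v₁ r₁ / r₂ = (3.66)(0.609) / (0.275) = 8.105 m/s.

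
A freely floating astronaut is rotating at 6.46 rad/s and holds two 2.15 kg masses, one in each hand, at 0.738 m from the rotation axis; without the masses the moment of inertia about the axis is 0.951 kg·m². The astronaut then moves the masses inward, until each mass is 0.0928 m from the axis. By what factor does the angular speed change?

No external torque acts about the spin axis, so angular momentum is conserved.
I₁ = 0.951 + 2(2.15)(0.738)² = 3.293 kg·m²; I₂ = 0.951 + 2(2.15)(0.0928)² = 0.9880 kg·m².
ω₂/ω₁ = I₁/I₂ = 3.293 / 0.9880 = 3.333.

ω₂/ω₁ ≈ 3.33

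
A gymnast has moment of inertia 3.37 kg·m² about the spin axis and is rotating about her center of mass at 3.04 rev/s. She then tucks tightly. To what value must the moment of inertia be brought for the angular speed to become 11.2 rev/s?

I₂ ≈ 0.915 kg·m²

Angular momentum about the spin axis is conserved since the torque about it is zero.
I₂ = I₁ω₁ / ω₂ = (3.37)(3.04) / (11.2) = 0.9147 kg·m².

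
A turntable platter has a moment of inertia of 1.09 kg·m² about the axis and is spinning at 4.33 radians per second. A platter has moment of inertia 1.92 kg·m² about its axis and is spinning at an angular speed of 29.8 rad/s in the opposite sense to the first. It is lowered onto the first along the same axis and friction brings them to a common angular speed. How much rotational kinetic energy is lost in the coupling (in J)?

ΔKE lost ≈ 405 J

No external torque acts about the common axis, so total angular momentum is conserved.
Taking A's sense as positive: L = (1.090)(4.33) − (1.920)(29.8) = -52.50 kg·m²·rad/s.
Combined I = 1.090 + 1.920 = 3.010 kg·m².
ω_f = L / I = -52.50 / 3.010 = -17.44 rad/s.
KE_i = ½ΣIω² = 862.7 J; KE_f = ½(3.010)(17.44)² = 457.8 J.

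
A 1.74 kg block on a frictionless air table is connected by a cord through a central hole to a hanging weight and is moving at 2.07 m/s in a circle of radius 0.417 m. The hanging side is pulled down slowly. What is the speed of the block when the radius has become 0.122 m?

v₂ ≈ 7.08 m/s

Central (radial) force ⇒ zero torque about the center ⇒ m v r is constant.
v₂ = v₁ r₁ / r₂ = (2.07)(0.417) / (0.122) = 7.075 m/s.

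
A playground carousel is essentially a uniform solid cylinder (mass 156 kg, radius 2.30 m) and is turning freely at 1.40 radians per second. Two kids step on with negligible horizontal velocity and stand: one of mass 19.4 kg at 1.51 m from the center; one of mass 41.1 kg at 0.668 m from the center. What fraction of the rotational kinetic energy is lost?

fraction ≈ 0.132

No external torque acts about the center; L_before = L_after.
I_p = ½(156)(2.30)² = 412.6 kg·m².
Added inertia Σmr² = (19.4)(1.51)² + (41.1)(0.668)² = 62.57 kg·m²; I_f = 412.6 + 62.57 = 475.2 kg·m².
ω_f = I_p ω_i / I_f = (412.6)(1.40) / 475.2 = 1.216 rad/s.
KE_i = ½(412.6)(1.400 rad/s)² = 404.4 J; KE_f = ½(475.2)(1.216)² = 351.1 J.
Fraction lost = 0.1317.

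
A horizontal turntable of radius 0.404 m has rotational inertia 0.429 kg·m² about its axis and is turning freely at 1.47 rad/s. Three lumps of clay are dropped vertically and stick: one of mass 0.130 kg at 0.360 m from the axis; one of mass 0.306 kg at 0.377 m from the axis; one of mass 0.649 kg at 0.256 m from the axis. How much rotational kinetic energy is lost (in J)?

The added mass arrives with no angular momentum about the axis, and any external torque about the axis is negligible, so the system's angular momentum is conserved.
Added inertia Σmr² = (0.130)(0.360)² + (0.306)(0.377)² + (0.649)(0.256)² = 0.1029 kg·m²; I_f = 0.4290 + 0.1029 = 0.5319 kg·m².
ω_f = I_p ω_i / I_f = (0.4290)(1.47) / 0.5319 = 1.186 rad/s.
KE_i = ½(0.4290)(1.470 rad/s)² = 0.4635 J; KE_f = ½(0.5319)(1.186)² = 0.3739 J.

energy lost ≈ 0.0897 J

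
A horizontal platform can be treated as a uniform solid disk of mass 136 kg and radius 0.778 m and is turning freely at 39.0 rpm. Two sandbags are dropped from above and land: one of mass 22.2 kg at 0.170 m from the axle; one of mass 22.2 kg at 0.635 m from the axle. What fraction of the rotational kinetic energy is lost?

fraction ≈ 0.189

No external torque acts about the axle; L_before = L_after.
I_p = ½(136)(0.778)² = 41.16 kg·m².
Added inertia Σmr² = (22.2)(0.170)² + (22.2)(0.635)² = 9.593 kg·m²; I_f = 41.16 + 9.593 = 50.75 kg·m².
ω_f = I_p ω_i / I_f = (41.16)(39.0) / 50.75 = 31.63 rpm.
KE_i = ½(41.16)(4.084 rad/s)² = 343.3 J; KE_f = ½(50.75)(3.312)² = 278.4 J.
Fraction lost = 0.1890.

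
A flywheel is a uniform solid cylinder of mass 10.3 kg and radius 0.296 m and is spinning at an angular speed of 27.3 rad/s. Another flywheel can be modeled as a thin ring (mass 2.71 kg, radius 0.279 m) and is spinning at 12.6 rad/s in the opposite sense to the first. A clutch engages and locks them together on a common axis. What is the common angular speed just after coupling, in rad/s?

No external torque acts about the common axis, so total angular momentum is conserved.
Moments of inertia: I_A = ½(10.3)(0.296)² = 0.4512 kg·m²; I_B = (2.71)(0.279)² = 0.2109 kg·m².
Taking A's sense as positive: L = (0.4512)(27.3) − (0.2109)(12.6) = 9.660 kg·m²·rad/s.
Combined I = 0.4512 + 0.2109 = 0.6622 kg·m².
ω_f = L / I = 9.660 / 0.6622 = 14.59 rad/s.

|ω_f| ≈ 14.6 rad/s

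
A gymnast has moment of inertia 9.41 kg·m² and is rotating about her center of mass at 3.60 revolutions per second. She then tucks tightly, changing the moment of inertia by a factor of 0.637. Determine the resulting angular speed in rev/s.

ω₂ ≈ 5.65 rev/s

With no external torque about the axis, L is conserved: I₁ω₁ = I₂ω₂.
I₂ = 0.637 × 9.41 = 5.994 kg·m².
ω₂ = I₁ω₁ / I₂ = (9.410)(3.60 rev/s) / (5.994) = 5.651 rev/s.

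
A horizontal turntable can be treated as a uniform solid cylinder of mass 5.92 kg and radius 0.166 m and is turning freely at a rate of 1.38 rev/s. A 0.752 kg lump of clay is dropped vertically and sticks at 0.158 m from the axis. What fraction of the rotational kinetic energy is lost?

The added mass arrives with no angular momentum about the axis, and any external torque about the axis is negligible, so the system's angular momentum is conserved.
I_p = ½(5.92)(0.166)² = 0.08157 kg·m².
Added inertia Σmr² = (0.752)(0.158)² = 0.01877 kg·m²; I_f = 0.08157 + 0.01877 = 0.1003 kg·m².
ω_f = I_p ω_i / I_f = (0.08157)(1.38) / 0.1003 = 1.122 rev/s.
KE_i = ½(0.08157)(8.671 rad/s)² = 3.066 J; KE_f = ½(0.1003)(7.049)² = 2.493 J.
Fraction lost = 0.1871.

fraction ≈ 0.187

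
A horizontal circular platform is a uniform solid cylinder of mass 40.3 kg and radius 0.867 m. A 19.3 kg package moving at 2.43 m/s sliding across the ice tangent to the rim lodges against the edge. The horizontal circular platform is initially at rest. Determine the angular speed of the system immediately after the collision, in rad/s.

The axle reaction passes through the central axle and exerts no torque about it; angular momentum about the central axle is conserved through the impact.
I_p = ½(40.3)(0.867)² = 15.15 kg·m². Taking the sense of the package's angular momentum as positive, L_{package} = m v R = (19.3)(2.43)(0.867) = 40.66 kg·m²/s.
L_i = 0 + 40.66 = 40.66 kg·m²/s.
After sticking, I_f = I_p + m R² = 15.15 + (19.3)(0.867)² = 29.65 kg·m².
ω_f = L_i / I_f = 40.66 / 29.65 = 1.371 rad/s.

|ω_f| ≈ 1.37 rad/s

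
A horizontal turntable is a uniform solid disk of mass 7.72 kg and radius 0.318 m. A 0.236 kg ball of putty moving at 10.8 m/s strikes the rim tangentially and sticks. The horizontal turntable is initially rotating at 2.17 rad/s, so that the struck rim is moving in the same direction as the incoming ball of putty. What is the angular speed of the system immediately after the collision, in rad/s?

|ω_f| ≈ 4.00 rad/s

The axle reaction passes through the axle and exerts no torque about it; angular momentum about the axle is conserved through the impact.
I_p = ½(7.72)(0.318)² = 0.3903 kg·m². Taking the sense of the ball of putty's angular momentum as positive, L_{ball} = m v R = (0.236)(10.8)(0.318) = 0.8105 kg·m²/s.
L_i = +I_p ω_p + m v R = +(0.3903)(2.17) + 0.8105 = 1.658 kg·m²/s.
After sticking, I_f = I_p + m R² = 0.3903 + (0.236)(0.318)² = 0.4142 kg·m².
ω_f = L_i / I_f = 1.658 / 0.4142 = 4.002 rad/s.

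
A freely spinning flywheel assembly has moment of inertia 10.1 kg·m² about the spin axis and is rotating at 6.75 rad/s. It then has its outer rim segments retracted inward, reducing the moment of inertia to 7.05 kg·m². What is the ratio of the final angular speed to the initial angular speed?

ω₂/ω₁ ≈ 1.43

Angular momentum about the spin axis is conserved since the torque about it is zero.
ω₂/ω₁ = I₁/I₂ = 10.10 / 7.050 = 1.433.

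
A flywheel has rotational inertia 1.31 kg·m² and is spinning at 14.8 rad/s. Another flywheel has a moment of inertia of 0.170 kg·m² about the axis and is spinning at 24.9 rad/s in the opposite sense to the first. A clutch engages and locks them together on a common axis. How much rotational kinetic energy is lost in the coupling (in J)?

The coupling torques are internal; angular momentum about the shared axis is conserved.
Taking A's sense as positive: L = (1.310)(14.8) − (0.1700)(24.9) = 15.16 kg·m²·rad/s.
Combined I = 1.310 + 0.1700 = 1.480 kg·m².
ω_f = L / I = 15.16 / 1.480 = 10.24 rad/s.
KE_i = ½ΣIω² = 196.2 J; KE_f = ½(1.480)(10.24)² = 77.59 J.

ΔKE lost ≈ 119 J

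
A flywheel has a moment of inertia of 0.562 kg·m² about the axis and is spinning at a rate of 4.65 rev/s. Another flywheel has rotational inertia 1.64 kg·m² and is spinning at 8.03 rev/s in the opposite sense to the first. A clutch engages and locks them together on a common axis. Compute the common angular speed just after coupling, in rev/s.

No external torque acts about the common axis, so total angular momentum is conserved.
Taking A's sense as positive: L = (0.5620)(4.65) − (1.640)(8.03) = -10.56 kg·m²·rev/s.
Combined I = 0.5620 + 1.640 = 2.202 kg·m².
ω_f = L / I = -10.56 / 2.202 = -4.794 rev/s.

|ω_f| ≈ 4.79 rev/s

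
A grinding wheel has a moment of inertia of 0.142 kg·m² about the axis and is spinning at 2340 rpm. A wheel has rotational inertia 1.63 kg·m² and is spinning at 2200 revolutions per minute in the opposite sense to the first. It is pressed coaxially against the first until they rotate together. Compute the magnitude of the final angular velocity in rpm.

The coupling torques are internal; angular momentum about the shared axis is conserved.
Taking A's sense as positive: L = (0.1420)(2340) − (1.630)(2200) = -3254 kg·m²·rpm.
Combined I = 0.1420 + 1.630 = 1.772 kg·m².
ω_f = L / I = -3254 / 1.772 = -1836 rpm.

|ω_f| ≈ 1840 rpm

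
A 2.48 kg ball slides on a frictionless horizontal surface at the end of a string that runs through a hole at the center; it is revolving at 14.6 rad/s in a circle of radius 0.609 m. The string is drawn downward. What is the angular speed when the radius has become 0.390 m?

No torque about the axis ⇒ m r₁² ω₁ = m r₂² ω₂.
ω₂ = ω₁ (r₁/r₂)² = (14.6)(0.609/0.390)² = 35.60 rad/s.

ω₂ ≈ 35.6 rad/s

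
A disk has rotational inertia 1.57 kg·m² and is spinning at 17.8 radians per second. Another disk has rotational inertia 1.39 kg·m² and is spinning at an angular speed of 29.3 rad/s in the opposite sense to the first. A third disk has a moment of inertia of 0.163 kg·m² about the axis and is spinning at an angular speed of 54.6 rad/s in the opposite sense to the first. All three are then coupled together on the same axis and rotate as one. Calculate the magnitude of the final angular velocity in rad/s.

No external torque acts about the common axis, so total angular momentum is conserved.
Taking A's sense as positive: L = (1.570)(17.8) − (1.390)(29.3) − (0.1630)(54.6) = -21.68 kg·m²·rad/s.
Combined I = 1.570 + 1.390 + 0.1630 = 3.123 kg·m².
ω_f = L / I = -21.68 / 3.123 = -6.942 rad/s.

|ω_f| ≈ 6.94 rad/s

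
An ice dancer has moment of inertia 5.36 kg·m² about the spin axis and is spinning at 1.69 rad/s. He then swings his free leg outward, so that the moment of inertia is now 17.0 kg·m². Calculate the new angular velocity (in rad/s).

No external torque acts about the spin axis, so angular momentum is conserved.
ω₂ = I₁ω₁ / I₂ = (5.360)(1.69 rad/s) / (17.00) = 0.5328 rad/s.

ω₂ ≈ 0.533 rad/s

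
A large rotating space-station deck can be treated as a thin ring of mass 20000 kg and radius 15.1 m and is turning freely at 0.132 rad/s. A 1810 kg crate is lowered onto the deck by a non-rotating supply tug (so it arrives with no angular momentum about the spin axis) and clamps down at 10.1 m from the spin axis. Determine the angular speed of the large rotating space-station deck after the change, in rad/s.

No external torque acts about the spin axis; L_before = L_after.
I_p = (20000)(15.1)² = 4.560e+06 kg·m².
Added inertia Σmr² = (1810)(10.1)² = 1.846e+05 kg·m²; I_f = 4.560e+06 + 1.846e+05 = 4.745e+06 kg·m².
ω_f = I_p ω_i / I_f = (4.560e+06)(0.132) / 4.745e+06 = 0.1269 rad/s.

ω_f ≈ 0.127 rad/s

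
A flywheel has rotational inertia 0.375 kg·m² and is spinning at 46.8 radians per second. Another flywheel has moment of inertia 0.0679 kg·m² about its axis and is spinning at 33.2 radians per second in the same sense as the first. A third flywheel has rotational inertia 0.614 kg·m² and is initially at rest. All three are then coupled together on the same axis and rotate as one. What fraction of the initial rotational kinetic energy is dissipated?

fraction ≈ 0.586

The coupling torques are internal; angular momentum about the shared axis is conserved.
Taking A's sense as positive: L = (0.3750)(46.8) + (0.06790)(33.2) = 19.80 kg·m²·rad/s.
Combined I = 0.3750 + 0.06790 + 0.6140 = 1.057 kg·m².
ω_f = L / I = 19.80 / 1.057 = 18.74 rad/s.
KE_i = ½ΣIω² = 448.1 J; KE_f = ½(1.057)(18.74)² = 185.5 J.
Fraction dissipated = (KE_i − KE_f)/KE_i = 0.5859.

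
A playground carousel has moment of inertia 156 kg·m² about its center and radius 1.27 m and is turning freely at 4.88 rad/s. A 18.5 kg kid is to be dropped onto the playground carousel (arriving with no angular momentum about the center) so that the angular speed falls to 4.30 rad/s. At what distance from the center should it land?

The added mass arrives with no angular momentum about the center, and any external torque about the center is negligible, so the system's angular momentum is conserved.
I_p ω_i = (I_p + m r²) ω_f ⇒ m r² = I_p(ω_i/ω_f − 1) = 156.0(4.88/4.30 − 1) = 21.04 kg·m².
r = √(21.04/18.5) = 1.066 m.

r ≈ 1.07 m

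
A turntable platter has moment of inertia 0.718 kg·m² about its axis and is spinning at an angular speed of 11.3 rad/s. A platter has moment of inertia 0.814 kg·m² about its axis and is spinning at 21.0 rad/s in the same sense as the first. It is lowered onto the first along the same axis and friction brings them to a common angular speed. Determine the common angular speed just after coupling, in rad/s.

The coupling torques are internal; angular momentum about the shared axis is conserved.
Taking A's sense as positive: L = (0.7180)(11.3) + (0.8140)(21.0) = 25.21 kg·m²·rad/s.
Combined I = 0.7180 + 0.8140 = 1.532 kg·m².
ω_f = L / I = 25.21 / 1.532 = 16.45 rad/s.

|ω_f| ≈ 16.5 rad/s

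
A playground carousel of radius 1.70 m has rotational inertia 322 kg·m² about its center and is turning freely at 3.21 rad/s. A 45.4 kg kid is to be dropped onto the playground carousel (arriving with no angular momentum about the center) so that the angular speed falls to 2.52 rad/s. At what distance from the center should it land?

r ≈ 1.39 m

The added mass arrives with no angular momentum about the center, and any external torque about the center is negligible, so the system's angular momentum is conserved.
I_p ω_i = (I_p + m r²) ω_f ⇒ m r² = I_p(ω_i/ω_f − 1) = 322.0(3.21/2.52 − 1) = 88.17 kg·m².
r = √(88.17/45.4) = 1.394 m.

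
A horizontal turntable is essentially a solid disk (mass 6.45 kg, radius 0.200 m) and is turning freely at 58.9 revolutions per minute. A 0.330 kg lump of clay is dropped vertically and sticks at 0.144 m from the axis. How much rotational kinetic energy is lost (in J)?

No external torque acts about the axis; L_before = L_after.
I_p = ½(6.45)(0.200)² = 0.1290 kg·m².
Added inertia Σmr² = (0.330)(0.144)² = 0.006843 kg·m²; I_f = 0.1290 + 0.006843 = 0.1358 kg·m².
ω_f = I_p ω_i / I_f = (0.1290)(58.9) / 0.1358 = 55.93 rpm.
KE_i = ½(0.1290)(6.168 rad/s)² = 2.454 J; KE_f = ½(0.1358)(5.857)² = 2.330 J.

energy lost ≈ 0.124 J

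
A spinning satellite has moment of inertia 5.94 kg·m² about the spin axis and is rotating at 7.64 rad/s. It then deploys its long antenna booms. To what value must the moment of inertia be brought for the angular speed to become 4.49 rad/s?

I₂ ≈ 10.1 kg·m²

Angular momentum about the spin axis is conserved since the torque about it is zero.
I₂ = I₁ω₁ / ω₂ = (5.94)(7.64) / (4.49) = 10.11 kg·m².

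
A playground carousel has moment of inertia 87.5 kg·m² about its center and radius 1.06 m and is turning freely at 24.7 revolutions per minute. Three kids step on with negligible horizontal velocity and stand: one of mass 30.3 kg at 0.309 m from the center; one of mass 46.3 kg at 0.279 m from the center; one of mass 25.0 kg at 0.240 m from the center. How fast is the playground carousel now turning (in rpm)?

The added mass arrives with no angular momentum about the center, and any external torque about the center is negligible, so the system's angular momentum is conserved.
Added inertia Σmr² = (30.3)(0.309)² + (46.3)(0.279)² + (25.0)(0.240)² = 7.937 kg·m²; I_f = 87.50 + 7.937 = 95.44 kg·m².
ω_f = I_p ω_i / I_f = (87.50)(24.7) / 95.44 = 22.65 rpm.

ω_f ≈ 22.6 rpm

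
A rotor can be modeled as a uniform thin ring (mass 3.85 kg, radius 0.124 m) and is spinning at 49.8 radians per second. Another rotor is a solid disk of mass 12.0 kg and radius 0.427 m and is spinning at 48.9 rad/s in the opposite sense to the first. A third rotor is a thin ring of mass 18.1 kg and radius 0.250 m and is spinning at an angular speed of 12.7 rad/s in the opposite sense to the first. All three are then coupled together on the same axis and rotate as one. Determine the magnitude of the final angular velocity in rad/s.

The coupling torques are internal; angular momentum about the shared axis is conserved.
Moments of inertia: I_A = (3.85)(0.124)² = 0.05920 kg·m²; I_B = ½(12.0)(0.427)² = 1.094 kg·m²; I_C = (18.1)(0.250)² = 1.131 kg·m².
Taking A's sense as positive: L = (0.05920)(49.8) − (1.094)(48.9) − (1.131)(12.7) = -64.91 kg·m²·rad/s.
Combined I = 0.05920 + 1.094 + 1.131 = 2.284 kg·m².
ω_f = L / I = -64.91 / 2.284 = -28.42 rad/s.

|ω_f| ≈ 28.4 rad/s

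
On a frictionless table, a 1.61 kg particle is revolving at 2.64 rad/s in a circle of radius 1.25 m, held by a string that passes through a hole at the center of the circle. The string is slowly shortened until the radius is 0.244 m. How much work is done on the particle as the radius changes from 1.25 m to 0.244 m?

W ≈ 221 J

No torque about the axis ⇒ m r₁² ω₁ = m r₂² ω₂.
ω₂ = ω₁ (r₁/r₂)² = (2.64)(1.25/0.244)² = 69.29 rad/s.
W = ΔKE = ½m(v₂² − v₁²) = 221.3 J.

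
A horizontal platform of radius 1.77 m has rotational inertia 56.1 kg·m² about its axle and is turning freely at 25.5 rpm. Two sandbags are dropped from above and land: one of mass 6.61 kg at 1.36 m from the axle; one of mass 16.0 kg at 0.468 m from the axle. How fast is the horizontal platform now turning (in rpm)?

ω_f ≈ 19.9 rpm

No external torque acts about the axle; L_before = L_after.
Added inertia Σmr² = (6.61)(1.36)² + (16.0)(0.468)² = 15.73 kg·m²; I_f = 56.10 + 15.73 = 71.83 kg·m².
ω_f = I_p ω_i / I_f = (56.10)(25.5) / 71.83 = 19.92 rpm.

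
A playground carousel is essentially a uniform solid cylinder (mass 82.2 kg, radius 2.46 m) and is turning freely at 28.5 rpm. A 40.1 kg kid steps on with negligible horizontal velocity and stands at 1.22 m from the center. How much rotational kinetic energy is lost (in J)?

No external torque acts about the center; L_before = L_after.
I_p = ½(82.2)(2.46)² = 248.7 kg·m².
Added inertia Σmr² = (40.1)(1.22)² = 59.68 kg·m²; I_f = 248.7 + 59.68 = 308.4 kg·m².
ω_f = I_p ω_i / I_f = (248.7)(28.5) / 308.4 = 22.98 rpm.
KE_i = ½(248.7)(2.985 rad/s)² = 1108 J; KE_f = ½(308.4)(2.407)² = 893.3 J.

energy lost ≈ 214 J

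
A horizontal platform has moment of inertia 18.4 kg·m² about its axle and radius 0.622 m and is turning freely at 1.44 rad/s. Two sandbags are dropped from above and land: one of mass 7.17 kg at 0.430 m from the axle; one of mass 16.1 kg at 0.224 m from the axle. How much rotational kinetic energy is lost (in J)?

No external torque acts about the axle; L_before = L_after.
Added inertia Σmr² = (7.17)(0.430)² + (16.1)(0.224)² = 2.134 kg·m²; I_f = 18.40 + 2.134 = 20.53 kg·m².
ω_f = I_p ω_i / I_f = (18.40)(1.44) / 20.53 = 1.290 rad/s.
KE_i = ½(18.40)(1.440 rad/s)² = 19.08 J; KE_f = ½(20.53)(1.290)² = 17.09 J.

energy lost ≈ 1.98 J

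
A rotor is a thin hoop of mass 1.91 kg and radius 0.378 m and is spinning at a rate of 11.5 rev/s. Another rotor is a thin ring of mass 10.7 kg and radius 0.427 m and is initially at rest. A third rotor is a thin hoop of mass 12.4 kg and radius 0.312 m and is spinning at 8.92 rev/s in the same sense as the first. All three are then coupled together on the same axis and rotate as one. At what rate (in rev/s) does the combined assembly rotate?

|ω_f| ≈ 4.05 rev/s

The coupling torques are internal; angular momentum about the shared axis is conserved.
Moments of inertia: I_A = (1.91)(0.378)² = 0.2729 kg·m²; I_B = (10.7)(0.427)² = 1.951 kg·m²; I_C = (12.4)(0.312)² = 1.207 kg·m².
Taking A's sense as positive: L = (0.2729)(11.5) + (1.207)(8.92) = 13.91 kg·m²·rev/s.
Combined I = 0.2729 + 1.951 + 1.207 = 3.431 kg·m².
ω_f = L / I = 13.91 / 3.431 = 4.053 rev/s.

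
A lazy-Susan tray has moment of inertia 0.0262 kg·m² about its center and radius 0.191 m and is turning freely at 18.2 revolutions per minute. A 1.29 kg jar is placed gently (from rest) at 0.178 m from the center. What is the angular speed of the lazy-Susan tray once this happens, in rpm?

The added mass arrives with no angular momentum about the center, and any external torque about the center is negligible, so the system's angular momentum is conserved.
Added inertia Σmr² = (1.29)(0.178)² = 0.04087 kg·m²; I_f = 0.02620 + 0.04087 = 0.06707 kg·m².
ω_f = I_p ω_i / I_f = (0.02620)(18.2) / 0.06707 = 7.109 rpm.

ω_f ≈ 7.11 rpm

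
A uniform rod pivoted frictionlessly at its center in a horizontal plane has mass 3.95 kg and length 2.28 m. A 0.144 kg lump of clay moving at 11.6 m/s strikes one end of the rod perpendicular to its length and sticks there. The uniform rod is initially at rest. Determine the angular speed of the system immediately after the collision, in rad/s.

The axle reaction passes through the pivot and exerts no torque about it; angular momentum about the pivot is conserved through the impact.
I_p = (1/12)(3.95)(2.28)² = 1.711 kg·m². Taking the sense of the lump of clay's angular momentum as positive, L_{lump} = m v R = (0.144)(11.6)(2.28/2) = 1.904 kg·m²/s.
L_i = 0 + 1.904 = 1.904 kg·m²/s.
After sticking, I_f = I_p + m R² = 1.711 + (0.144)(2.28/2)² = 1.898 kg·m².
ω_f = L_i / I_f = 1.904 / 1.898 = 1.003 rad/s.

|ω_f| ≈ 1.00 rad/s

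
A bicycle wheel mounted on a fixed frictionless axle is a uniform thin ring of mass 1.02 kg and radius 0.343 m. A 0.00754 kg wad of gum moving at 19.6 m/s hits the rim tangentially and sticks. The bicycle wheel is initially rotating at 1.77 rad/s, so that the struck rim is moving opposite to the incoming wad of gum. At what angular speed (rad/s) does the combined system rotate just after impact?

About the axle the impulsive forces during the collision are internal, so angular momentum about that axis is conserved.
I_p = (1.02)(0.343)² = 0.1200 kg·m². Taking the sense of the wad of gum's angular momentum as positive, L_{wad} = m v R = (0.00754)(19.6)(0.343) = 0.05069 kg·m²/s.
L_i = −I_p ω_p + m v R = −(0.1200)(1.77) + 0.05069 = -0.1617 kg·m²/s.
After sticking, I_f = I_p + m R² = 0.1200 + (0.00754)(0.343)² = 0.1209 kg·m².
ω_f = L_i / I_f = -0.1617 / 0.1209 = -1.338 rad/s.

|ω_f| ≈ 1.34 rad/s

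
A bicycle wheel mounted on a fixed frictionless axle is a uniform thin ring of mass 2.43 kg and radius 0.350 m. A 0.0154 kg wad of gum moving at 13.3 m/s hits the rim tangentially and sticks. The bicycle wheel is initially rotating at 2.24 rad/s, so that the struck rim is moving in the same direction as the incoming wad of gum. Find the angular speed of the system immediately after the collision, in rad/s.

|ω_f| ≈ 2.47 rad/s

About the axle the impulsive forces during the collision are internal, so angular momentum about that axis is conserved.
I_p = (2.43)(0.350)² = 0.2977 kg·m². Taking the sense of the wad of gum's angular momentum as positive, L_{wad} = m v R = (0.0154)(13.3)(0.350) = 0.07169 kg·m²/s.
L_i = +I_p ω_p + m v R = +(0.2977)(2.24) + 0.07169 = 0.7385 kg·m²/s.
After sticking, I_f = I_p + m R² = 0.2977 + (0.0154)(0.350)² = 0.2996 kg·m².
ω_f = L_i / I_f = 0.7385 / 0.2996 = 2.465 rad/s.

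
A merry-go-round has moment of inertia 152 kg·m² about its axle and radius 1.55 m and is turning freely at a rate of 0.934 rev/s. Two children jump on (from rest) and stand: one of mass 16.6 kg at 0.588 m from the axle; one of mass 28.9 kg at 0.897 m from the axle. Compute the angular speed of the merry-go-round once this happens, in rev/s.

No external torque acts about the axle; L_before = L_after.
Added inertia Σmr² = (16.6)(0.588)² + (28.9)(0.897)² = 28.99 kg·m²; I_f = 152.0 + 28.99 = 181.0 kg·m².
ω_f = I_p ω_i / I_f = (152.0)(0.934) / 181.0 = 0.7844 rev/s.

ω_f ≈ 0.784 rev/s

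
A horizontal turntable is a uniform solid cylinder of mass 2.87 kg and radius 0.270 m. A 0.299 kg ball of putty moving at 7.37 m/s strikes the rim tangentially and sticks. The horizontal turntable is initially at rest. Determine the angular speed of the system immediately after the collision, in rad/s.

|ω_f| ≈ 4.71 rad/s

About the axle the impulsive forces during the collision are internal, so angular momentum about that axis is conserved.
I_p = ½(2.87)(0.270)² = 0.1046 kg·m². Taking the sense of the ball of putty's angular momentum as positive, L_{ball} = m v R = (0.299)(7.37)(0.270) = 0.5950 kg·m²/s.
L_i = 0 + 0.5950 = 0.5950 kg·m²/s.
After sticking, I_f = I_p + m R² = 0.1046 + (0.299)(0.270)² = 0.1264 kg·m².
ω_f = L_i / I_f = 0.5950 / 0.1264 = 4.707 rad/s.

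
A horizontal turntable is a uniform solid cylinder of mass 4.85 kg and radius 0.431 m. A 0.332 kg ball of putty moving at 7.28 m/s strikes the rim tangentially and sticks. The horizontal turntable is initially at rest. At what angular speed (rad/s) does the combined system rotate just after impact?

About the axle the impulsive forces during the collision are internal, so angular momentum about that axis is conserved.
I_p = ½(4.85)(0.431)² = 0.4505 kg·m². Taking the sense of the ball of putty's angular momentum as positive, L_{ball} = m v R = (0.332)(7.28)(0.431) = 1.042 kg·m²/s.
L_i = 0 + 1.042 = 1.042 kg·m²/s.
After sticking, I_f = I_p + m R² = 0.4505 + (0.332)(0.431)² = 0.5121 kg·m².
ω_f = L_i / I_f = 1.042 / 0.5121 = 2.034 rad/s.

|ω_f| ≈ 2.03 rad/s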